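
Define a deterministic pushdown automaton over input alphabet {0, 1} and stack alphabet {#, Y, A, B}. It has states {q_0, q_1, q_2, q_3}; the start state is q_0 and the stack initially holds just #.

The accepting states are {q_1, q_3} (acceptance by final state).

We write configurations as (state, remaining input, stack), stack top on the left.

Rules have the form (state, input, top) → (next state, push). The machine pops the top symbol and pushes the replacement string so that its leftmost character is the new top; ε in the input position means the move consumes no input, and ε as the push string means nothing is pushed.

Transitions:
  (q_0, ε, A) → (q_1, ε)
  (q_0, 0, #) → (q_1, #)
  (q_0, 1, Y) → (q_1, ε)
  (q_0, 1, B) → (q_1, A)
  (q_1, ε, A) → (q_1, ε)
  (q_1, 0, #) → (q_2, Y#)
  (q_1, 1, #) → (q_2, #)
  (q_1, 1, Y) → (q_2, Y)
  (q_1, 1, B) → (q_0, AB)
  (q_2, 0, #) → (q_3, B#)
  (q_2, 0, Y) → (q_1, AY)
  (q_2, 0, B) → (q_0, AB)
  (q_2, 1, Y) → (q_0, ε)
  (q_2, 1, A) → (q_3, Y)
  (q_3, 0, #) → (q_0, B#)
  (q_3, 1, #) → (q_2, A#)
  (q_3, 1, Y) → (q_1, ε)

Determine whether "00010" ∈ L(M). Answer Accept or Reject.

Accept

(q_0, 00010, #) ⊢ (q_1, 0010, #) ⊢ (q_2, 010, Y#) ⊢ (q_1, 10, AY#) ⊢ (q_1, 10, Y#) ⊢ (q_2, 0, Y#) ⊢ (q_1, ε, AY#)
All input consumed; state q_1 ∈ F.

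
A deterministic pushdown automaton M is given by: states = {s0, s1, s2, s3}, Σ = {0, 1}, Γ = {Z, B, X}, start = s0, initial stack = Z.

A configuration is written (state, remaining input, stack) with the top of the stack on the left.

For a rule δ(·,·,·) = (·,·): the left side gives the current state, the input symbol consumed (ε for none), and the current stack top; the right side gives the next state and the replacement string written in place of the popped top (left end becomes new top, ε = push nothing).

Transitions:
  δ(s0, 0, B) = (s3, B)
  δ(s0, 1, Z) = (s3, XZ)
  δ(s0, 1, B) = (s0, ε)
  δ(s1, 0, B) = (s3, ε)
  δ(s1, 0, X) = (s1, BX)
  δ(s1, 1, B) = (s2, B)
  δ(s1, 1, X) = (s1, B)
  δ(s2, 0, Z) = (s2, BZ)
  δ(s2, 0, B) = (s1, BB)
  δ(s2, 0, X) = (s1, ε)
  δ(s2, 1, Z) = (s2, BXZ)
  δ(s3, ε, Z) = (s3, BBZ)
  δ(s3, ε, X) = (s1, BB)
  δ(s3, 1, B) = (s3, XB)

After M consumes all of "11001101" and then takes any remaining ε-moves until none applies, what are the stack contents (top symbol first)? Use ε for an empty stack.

(s0, 11001101, Z)
  read 1, top Z: go to s3, push XZ → (s3, 1001101, XZ)
  ε-move, top X: go to s1, push BB → (s1, 1001101, BBZ)
  read 1, top B: go to s2, push B → (s2, 001101, BBZ)
  read 0, top B: go to s1, push BB → (s1, 01101, BBBZ)
  read 0, top B: go to s3, push ε → (s3, 1101, BBZ)
  read 1, top B: go to s3, push XB → (s3, 101, XBBZ)
  ε-move, top X: go to s1, push BB → (s1, 101, BBBBZ)
  read 1, top B: go to s2, push B → (s2, 01, BBBBZ)
  read 0, top B: go to s1, push BB → (s1, 1, BBBBBZ)
  read 1, top B: go to s2, push B → (s2, ε, BBBBBZ)
All input consumed in state s2 with stack BBBBBZ.

BBBBBZ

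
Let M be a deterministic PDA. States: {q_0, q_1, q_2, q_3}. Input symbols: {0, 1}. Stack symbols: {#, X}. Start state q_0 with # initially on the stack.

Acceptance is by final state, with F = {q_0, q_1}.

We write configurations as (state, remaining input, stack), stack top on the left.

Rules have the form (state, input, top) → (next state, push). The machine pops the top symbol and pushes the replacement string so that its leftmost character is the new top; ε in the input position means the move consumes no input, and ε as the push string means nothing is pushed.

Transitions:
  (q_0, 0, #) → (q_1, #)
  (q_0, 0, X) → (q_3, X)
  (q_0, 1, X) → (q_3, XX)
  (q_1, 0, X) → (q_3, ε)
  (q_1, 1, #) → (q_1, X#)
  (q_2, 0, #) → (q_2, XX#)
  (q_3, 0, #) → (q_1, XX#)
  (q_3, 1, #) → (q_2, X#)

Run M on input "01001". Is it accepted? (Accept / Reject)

(q_0, 01001, #)
  read 0, top #: go to q_1, push # → (q_1, 1001, #)
  read 1, top #: go to q_1, push X# → (q_1, 001, X#)
  read 0, top X: go to q_3, push ε → (q_3, 01, #)
  read 0, top #: go to q_1, push XX# → (q_1, 1, XX#)
No transition applies at (q_1, 1, XX#); input not fully consumed.

Reject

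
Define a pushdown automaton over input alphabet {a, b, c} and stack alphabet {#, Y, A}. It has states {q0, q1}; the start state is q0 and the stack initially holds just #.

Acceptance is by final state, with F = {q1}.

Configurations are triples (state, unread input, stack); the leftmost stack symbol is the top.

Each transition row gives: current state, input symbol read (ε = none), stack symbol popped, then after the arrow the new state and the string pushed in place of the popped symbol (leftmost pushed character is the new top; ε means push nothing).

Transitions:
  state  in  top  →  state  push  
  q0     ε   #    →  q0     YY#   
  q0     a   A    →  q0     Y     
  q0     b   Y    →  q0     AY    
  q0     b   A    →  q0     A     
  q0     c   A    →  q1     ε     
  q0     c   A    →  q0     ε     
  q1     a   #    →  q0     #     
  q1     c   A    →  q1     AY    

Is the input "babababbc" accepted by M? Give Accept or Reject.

One accepting computation: (q0, babababbc, #) ⊢ (q0, babababbc, YY#) ⊢ (q0, abababbc, AYY#) ⊢ (q0, bababbc, YYY#) ⊢ (q0, ababbc, AYYY#) ⊢ (q0, babbc, YYYY#) ⊢ (q0, abbc, AYYYY#) ⊢ (q0, bbc, YYYYY#) ⊢ (q0, bc, AYYYYY#) ⊢ (q0, c, AYYYYY#) ⊢ (q1, ε, YYYYY#)
All input consumed and state q1 ∈ F.

Accept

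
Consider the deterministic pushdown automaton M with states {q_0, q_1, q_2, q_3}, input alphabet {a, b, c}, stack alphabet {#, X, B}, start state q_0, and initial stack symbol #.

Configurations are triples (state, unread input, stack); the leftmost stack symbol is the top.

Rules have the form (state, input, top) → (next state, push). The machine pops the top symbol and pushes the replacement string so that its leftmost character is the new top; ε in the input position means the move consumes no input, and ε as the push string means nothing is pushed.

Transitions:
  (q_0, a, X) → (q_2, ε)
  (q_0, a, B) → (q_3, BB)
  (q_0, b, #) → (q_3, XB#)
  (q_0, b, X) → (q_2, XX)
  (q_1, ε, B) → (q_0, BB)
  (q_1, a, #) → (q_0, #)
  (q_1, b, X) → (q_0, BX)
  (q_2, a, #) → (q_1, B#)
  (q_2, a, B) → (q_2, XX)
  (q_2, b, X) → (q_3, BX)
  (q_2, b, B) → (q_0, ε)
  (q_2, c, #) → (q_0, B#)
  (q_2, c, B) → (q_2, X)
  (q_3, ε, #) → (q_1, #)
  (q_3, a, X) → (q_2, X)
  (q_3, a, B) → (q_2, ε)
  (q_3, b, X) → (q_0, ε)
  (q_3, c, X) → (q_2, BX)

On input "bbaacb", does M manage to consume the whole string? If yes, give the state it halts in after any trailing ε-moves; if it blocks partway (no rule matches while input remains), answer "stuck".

(q_0, bbaacb, #)
  read b, top #: go to q_3, push XB# → (q_3, baacb, XB#)
  read b, top X: go to q_0, push ε → (q_0, aacb, B#)
  read a, top B: go to q_3, push BB → (q_3, acb, BB#)
  read a, top B: go to q_2, push ε → (q_2, cb, B#)
  read c, top B: go to q_2, push X → (q_2, b, X#)
  read b, top X: go to q_3, push BX → (q_3, ε, BX#)
All input consumed; M is in state q_3.

q_3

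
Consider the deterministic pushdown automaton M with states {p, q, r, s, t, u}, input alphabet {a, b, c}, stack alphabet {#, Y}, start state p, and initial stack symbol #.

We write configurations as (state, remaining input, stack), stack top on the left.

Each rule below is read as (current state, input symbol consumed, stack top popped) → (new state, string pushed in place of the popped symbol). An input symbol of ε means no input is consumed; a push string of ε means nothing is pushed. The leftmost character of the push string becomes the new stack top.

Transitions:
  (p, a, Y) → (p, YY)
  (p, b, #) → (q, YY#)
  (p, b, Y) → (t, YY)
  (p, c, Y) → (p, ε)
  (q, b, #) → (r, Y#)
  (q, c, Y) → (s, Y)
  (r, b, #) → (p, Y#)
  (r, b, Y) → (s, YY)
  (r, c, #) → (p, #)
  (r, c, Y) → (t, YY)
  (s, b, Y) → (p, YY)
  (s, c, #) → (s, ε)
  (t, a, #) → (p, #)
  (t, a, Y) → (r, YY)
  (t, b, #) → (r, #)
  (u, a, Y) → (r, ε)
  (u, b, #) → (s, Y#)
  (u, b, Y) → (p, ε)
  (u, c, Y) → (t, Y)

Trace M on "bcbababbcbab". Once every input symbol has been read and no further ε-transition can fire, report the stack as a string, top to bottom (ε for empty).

(p, bcbababbcbab, #) ⊢ (q, cbababbcbab, YY#) ⊢ (s, bababbcbab, YY#) ⊢ (p, ababbcbab, YYY#) ⊢ (p, babbcbab, YYYY#) ⊢ (t, abbcbab, YYYYY#) ⊢ (r, bbcbab, YYYYYY#) ⊢ (s, bcbab, YYYYYYY#) ⊢ (p, cbab, YYYYYYYY#) ⊢ (p, bab, YYYYYYY#) ⊢ (t, ab, YYYYYYYY#) ⊢ (r, b, YYYYYYYYY#) ⊢ (s, ε, YYYYYYYYYY#)
All input consumed in state s with stack YYYYYYYYYY#.

YYYYYYYYYY#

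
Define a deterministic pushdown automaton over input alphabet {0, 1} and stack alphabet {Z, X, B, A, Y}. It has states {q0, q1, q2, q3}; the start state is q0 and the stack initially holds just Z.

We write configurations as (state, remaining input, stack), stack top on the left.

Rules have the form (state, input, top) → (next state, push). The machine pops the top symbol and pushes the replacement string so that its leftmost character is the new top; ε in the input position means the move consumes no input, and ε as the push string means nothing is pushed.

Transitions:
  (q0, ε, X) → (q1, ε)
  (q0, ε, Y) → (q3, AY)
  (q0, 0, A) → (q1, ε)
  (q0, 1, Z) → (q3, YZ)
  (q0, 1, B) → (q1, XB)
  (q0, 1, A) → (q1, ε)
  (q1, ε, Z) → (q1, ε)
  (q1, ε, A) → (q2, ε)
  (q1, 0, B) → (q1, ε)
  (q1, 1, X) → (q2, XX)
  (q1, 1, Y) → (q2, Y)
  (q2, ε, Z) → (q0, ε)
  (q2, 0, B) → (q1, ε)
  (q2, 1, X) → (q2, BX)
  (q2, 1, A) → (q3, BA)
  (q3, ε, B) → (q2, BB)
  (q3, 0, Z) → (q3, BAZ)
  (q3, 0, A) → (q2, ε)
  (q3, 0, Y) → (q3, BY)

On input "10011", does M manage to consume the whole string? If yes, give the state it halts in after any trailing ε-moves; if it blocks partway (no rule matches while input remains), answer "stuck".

stuck

(q0, 10011, Z)
  read 1, top Z: go to q3, push YZ → (q3, 0011, YZ)
  read 0, top Y: go to q3, push BY → (q3, 011, BYZ)
  ε-move, top B: go to q2, push BB → (q2, 011, BBYZ)
  read 0, top B: go to q1, push ε → (q1, 11, BYZ)
No transition for (q1, 1, top B); M blocks with input 11 remaining.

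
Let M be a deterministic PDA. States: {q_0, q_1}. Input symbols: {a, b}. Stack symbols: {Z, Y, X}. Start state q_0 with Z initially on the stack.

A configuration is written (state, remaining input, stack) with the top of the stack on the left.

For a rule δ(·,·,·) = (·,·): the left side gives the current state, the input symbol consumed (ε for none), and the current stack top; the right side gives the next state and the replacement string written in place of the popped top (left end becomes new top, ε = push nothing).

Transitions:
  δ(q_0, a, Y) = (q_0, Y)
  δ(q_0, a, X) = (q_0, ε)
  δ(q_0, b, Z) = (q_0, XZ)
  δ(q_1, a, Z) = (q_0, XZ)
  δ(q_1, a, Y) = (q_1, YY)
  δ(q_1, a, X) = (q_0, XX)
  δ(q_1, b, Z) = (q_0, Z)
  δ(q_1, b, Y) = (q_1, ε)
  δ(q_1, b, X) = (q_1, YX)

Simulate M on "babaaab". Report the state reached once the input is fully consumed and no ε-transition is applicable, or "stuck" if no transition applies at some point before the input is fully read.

stuck

(q_0, babaaab, Z) ⊢ (q_0, abaaab, XZ) ⊢ (q_0, baaab, Z) ⊢ (q_0, aaab, XZ) ⊢ (q_0, aab, Z)
No transition for (q_0, a, top Z); M blocks with input aab remaining.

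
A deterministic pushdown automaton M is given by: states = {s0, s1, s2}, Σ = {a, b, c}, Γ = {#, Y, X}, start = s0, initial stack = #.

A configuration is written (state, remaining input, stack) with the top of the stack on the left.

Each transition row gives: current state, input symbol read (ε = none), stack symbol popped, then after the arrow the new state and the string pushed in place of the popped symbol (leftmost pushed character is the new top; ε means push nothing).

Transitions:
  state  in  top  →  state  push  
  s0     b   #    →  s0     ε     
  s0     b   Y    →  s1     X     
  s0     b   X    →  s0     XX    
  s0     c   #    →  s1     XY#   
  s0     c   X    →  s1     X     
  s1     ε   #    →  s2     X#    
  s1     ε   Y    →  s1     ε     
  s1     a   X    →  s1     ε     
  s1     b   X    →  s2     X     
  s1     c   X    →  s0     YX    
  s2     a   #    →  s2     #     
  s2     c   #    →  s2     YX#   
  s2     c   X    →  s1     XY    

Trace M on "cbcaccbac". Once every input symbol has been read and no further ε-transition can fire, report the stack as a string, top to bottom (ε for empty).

YXY#

(s0, cbcaccbac, #) ⊢ (s1, bcaccbac, XY#) ⊢ (s2, caccbac, XY#) ⊢ (s1, accbac, XYY#) ⊢ (s1, ccbac, YY#) ⊢ (s1, ccbac, Y#) ⊢ (s1, ccbac, #) ⊢ (s2, ccbac, X#) ⊢ (s1, cbac, XY#) ⊢ (s0, bac, YXY#) ⊢ (s1, ac, XXY#) ⊢ (s1, c, XY#) ⊢ (s0, ε, YXY#)
All input consumed in state s0 with stack YXY#.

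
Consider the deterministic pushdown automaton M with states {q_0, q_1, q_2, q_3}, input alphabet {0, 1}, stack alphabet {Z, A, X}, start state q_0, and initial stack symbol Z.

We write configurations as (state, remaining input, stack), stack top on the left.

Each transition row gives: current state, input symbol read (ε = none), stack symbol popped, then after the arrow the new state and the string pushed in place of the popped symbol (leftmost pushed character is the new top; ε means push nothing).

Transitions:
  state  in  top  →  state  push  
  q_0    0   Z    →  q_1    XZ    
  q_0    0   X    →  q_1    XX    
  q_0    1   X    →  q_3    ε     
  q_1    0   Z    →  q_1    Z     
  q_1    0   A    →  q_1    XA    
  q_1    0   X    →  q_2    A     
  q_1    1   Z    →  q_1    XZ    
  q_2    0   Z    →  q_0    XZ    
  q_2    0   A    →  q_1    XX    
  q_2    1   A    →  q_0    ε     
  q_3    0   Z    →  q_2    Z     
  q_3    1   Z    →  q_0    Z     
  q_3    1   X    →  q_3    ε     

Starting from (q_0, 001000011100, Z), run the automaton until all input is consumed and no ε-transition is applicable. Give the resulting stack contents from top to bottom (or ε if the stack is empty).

AZ

(q_0, 001000011100, Z) ⊢ (q_1, 01000011100, XZ) ⊢ (q_2, 1000011100, AZ) ⊢ (q_0, 000011100, Z) ⊢ (q_1, 00011100, XZ) ⊢ (q_2, 0011100, AZ) ⊢ (q_1, 011100, XXZ) ⊢ (q_2, 11100, AXZ) ⊢ (q_0, 1100, XZ) ⊢ (q_3, 100, Z) ⊢ (q_0, 00, Z) ⊢ (q_1, 0, XZ) ⊢ (q_2, ε, AZ)
All input consumed in state q_2 with stack AZ.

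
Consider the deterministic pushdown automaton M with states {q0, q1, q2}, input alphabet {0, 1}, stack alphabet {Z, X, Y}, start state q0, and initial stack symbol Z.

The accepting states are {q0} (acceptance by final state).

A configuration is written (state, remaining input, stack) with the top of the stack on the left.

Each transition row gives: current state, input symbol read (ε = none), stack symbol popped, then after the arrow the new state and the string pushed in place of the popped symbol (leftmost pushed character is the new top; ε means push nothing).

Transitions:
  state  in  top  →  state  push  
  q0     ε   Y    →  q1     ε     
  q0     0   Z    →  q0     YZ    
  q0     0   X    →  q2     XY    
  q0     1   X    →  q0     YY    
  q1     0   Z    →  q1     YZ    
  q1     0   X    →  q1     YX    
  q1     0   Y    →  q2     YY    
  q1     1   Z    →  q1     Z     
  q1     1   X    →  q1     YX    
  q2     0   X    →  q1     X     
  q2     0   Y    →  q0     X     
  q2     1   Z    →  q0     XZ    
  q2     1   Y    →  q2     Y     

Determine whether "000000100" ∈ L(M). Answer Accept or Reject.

(q0, 000000100, Z)
  read 0, top Z: go to q0, push YZ → (q0, 00000100, YZ)
  ε-move, top Y: go to q1, push ε → (q1, 00000100, Z)
  read 0, top Z: go to q1, push YZ → (q1, 0000100, YZ)
  read 0, top Y: go to q2, push YY → (q2, 000100, YYZ)
  read 0, top Y: go to q0, push X → (q0, 00100, XYZ)
  read 0, top X: go to q2, push XY → (q2, 0100, XYYZ)
  read 0, top X: go to q1, push X → (q1, 100, XYYZ)
  read 1, top X: go to q1, push YX → (q1, 00, YXYYZ)
  read 0, top Y: go to q2, push YY → (q2, 0, YYXYYZ)
  read 0, top Y: go to q0, push X → (q0, ε, XYXYYZ)
All input consumed; state q0 ∈ F.

Accept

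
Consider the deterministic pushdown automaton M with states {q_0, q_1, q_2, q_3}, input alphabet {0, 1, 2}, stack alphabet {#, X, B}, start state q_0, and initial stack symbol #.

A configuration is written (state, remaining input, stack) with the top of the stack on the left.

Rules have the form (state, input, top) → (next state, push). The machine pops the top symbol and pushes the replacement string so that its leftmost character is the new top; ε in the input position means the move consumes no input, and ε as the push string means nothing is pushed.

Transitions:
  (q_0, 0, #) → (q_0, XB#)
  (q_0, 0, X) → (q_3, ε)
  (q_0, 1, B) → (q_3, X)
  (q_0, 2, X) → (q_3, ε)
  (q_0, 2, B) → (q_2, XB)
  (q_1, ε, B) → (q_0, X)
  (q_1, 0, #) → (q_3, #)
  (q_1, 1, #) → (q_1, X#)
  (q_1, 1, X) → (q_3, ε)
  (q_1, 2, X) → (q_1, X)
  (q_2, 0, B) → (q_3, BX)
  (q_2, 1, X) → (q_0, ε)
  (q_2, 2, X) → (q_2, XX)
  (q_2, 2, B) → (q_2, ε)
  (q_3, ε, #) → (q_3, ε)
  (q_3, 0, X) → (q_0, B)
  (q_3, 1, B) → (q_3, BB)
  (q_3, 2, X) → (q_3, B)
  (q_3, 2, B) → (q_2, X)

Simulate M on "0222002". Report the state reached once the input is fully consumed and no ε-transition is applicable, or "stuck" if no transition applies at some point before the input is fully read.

(q_0, 0222002, #)
  read 0, top #: go to q_0, push XB# → (q_0, 222002, XB#)
  read 2, top X: go to q_3, push ε → (q_3, 22002, B#)
  read 2, top B: go to q_2, push X → (q_2, 2002, X#)
  read 2, top X: go to q_2, push XX → (q_2, 002, XX#)
No transition for (q_2, 0, top X); M blocks with input 002 remaining.

stuck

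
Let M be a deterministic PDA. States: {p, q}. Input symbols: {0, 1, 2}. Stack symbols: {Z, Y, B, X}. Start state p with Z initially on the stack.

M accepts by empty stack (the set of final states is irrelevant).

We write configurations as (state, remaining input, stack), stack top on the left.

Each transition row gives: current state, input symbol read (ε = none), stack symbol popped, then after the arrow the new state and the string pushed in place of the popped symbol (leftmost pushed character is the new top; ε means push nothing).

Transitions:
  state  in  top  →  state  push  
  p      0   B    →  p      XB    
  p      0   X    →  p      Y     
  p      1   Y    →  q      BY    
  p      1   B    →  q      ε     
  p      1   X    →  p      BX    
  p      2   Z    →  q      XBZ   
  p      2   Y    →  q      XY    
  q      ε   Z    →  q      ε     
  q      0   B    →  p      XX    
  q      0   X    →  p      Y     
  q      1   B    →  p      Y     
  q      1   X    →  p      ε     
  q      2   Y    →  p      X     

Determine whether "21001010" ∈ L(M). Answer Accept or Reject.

(p, 21001010, Z)
  read 2, top Z: go to q, push XBZ → (q, 1001010, XBZ)
  read 1, top X: go to p, push ε → (p, 001010, BZ)
  read 0, top B: go to p, push XB → (p, 01010, XBZ)
  read 0, top X: go to p, push Y → (p, 1010, YBZ)
  read 1, top Y: go to q, push BY → (q, 010, BYBZ)
  read 0, top B: go to p, push XX → (p, 10, XXYBZ)
  read 1, top X: go to p, push BX → (p, 0, BXXYBZ)
  read 0, top B: go to p, push XB → (p, ε, XBXXYBZ)
All input consumed; stack is XBXXYBZ, not empty, and no further ε-move applies.

Reject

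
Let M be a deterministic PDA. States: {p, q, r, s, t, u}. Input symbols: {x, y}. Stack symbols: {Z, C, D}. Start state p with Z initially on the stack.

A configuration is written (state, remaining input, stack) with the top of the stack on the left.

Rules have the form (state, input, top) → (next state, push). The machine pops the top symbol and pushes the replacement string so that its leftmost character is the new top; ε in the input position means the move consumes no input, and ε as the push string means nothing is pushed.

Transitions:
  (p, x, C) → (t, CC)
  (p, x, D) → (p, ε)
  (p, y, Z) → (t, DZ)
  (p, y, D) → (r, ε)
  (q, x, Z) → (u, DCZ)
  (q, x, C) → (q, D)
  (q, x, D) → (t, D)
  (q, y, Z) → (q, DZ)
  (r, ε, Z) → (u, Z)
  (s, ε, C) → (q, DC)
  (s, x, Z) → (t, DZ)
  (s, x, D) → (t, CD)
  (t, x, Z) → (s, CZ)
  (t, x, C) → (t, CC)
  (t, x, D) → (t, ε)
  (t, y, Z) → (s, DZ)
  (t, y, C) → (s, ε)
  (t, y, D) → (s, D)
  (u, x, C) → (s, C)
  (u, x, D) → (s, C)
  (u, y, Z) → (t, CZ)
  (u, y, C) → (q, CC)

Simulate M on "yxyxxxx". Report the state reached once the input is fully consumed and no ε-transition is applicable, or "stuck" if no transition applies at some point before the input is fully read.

t

(p, yxyxxxx, Z)
  read y, top Z: go to t, push DZ → (t, xyxxxx, DZ)
  read x, top D: go to t, push ε → (t, yxxxx, Z)
  read y, top Z: go to s, push DZ → (s, xxxx, DZ)
  read x, top D: go to t, push CD → (t, xxx, CDZ)
  read x, top C: go to t, push CC → (t, xx, CCDZ)
  read x, top C: go to t, push CC → (t, x, CCCDZ)
  read x, top C: go to t, push CC → (t, ε, CCCCDZ)
All input consumed; M is in state t.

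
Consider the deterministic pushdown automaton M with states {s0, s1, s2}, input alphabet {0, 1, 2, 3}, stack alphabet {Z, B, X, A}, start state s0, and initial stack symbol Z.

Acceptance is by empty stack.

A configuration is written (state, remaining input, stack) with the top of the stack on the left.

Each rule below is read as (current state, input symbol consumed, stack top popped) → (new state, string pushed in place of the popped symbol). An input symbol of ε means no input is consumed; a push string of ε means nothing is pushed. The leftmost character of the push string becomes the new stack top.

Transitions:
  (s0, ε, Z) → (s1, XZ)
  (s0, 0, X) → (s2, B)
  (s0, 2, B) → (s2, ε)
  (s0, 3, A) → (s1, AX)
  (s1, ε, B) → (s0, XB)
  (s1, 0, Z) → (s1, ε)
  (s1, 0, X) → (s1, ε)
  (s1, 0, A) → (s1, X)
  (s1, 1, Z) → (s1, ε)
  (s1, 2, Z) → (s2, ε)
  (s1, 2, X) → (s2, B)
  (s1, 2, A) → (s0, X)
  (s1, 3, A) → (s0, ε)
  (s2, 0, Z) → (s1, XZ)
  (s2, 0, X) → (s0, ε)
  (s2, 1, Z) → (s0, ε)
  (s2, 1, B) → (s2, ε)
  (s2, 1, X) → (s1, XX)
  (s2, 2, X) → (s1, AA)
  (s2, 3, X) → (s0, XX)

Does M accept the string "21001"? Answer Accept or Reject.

Accept

(s0, 21001, Z)
  ε-move, top Z: go to s1, push XZ → (s1, 21001, XZ)
  read 2, top X: go to s2, push B → (s2, 1001, BZ)
  read 1, top B: go to s2, push ε → (s2, 001, Z)
  read 0, top Z: go to s1, push XZ → (s1, 01, XZ)
  read 0, top X: go to s1, push ε → (s1, 1, Z)
  read 1, top Z: go to s1, push ε → (s1, ε, ε)
All input consumed and the stack is empty.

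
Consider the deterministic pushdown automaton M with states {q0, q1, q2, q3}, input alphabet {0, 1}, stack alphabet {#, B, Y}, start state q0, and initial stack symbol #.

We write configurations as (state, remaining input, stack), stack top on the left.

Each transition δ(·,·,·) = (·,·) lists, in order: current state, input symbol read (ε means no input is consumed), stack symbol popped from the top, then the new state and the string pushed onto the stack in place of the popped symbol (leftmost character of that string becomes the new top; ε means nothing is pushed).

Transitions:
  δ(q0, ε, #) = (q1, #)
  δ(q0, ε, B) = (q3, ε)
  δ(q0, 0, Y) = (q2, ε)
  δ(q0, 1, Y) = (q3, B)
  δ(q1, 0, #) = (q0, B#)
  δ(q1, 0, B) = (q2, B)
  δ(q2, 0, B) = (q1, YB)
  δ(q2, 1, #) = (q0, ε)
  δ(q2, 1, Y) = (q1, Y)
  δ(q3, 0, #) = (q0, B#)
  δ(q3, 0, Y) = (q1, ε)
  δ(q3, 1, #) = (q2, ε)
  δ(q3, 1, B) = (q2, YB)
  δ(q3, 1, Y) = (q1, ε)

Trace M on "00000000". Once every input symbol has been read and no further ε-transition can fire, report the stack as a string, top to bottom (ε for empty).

#

(q0, 00000000, #) ⊢ (q1, 00000000, #) ⊢ (q0, 0000000, B#) ⊢ (q3, 0000000, #) ⊢ (q0, 000000, B#) ⊢ (q3, 000000, #) ⊢ (q0, 00000, B#) ⊢ (q3, 00000, #) ⊢ (q0, 0000, B#) ⊢ (q3, 0000, #) ⊢ (q0, 000, B#) ⊢ (q3, 000, #) ⊢ (q0, 00, B#) ⊢ (q3, 00, #) ⊢ (q0, 0, B#) ⊢ (q3, 0, #) ⊢ (q0, ε, B#) ⊢ (q3, ε, #)
All input consumed in state q3 with stack #.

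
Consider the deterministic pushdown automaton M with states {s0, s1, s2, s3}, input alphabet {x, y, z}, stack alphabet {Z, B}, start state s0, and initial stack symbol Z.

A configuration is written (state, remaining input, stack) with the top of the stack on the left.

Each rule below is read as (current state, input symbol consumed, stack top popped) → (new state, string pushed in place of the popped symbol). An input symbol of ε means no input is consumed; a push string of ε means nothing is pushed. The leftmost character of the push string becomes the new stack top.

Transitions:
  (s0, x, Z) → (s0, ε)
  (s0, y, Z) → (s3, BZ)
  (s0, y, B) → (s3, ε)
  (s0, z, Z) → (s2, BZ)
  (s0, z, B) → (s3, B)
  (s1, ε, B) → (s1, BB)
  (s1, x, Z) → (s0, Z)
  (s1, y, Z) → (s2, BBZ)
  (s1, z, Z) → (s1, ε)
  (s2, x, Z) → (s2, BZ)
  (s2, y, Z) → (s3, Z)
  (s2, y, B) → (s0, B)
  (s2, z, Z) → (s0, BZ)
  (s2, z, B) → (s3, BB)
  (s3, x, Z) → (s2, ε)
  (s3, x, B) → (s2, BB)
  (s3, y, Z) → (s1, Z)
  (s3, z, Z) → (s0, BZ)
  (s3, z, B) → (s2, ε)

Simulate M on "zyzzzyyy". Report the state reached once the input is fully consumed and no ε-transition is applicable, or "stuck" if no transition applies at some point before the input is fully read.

(s0, zyzzzyyy, Z) ⊢ (s2, yzzzyyy, BZ) ⊢ (s0, zzzyyy, BZ) ⊢ (s3, zzyyy, BZ) ⊢ (s2, zyyy, Z) ⊢ (s0, yyy, BZ) ⊢ (s3, yy, Z) ⊢ (s1, y, Z) ⊢ (s2, ε, BBZ)
All input consumed; M is in state s2.

s2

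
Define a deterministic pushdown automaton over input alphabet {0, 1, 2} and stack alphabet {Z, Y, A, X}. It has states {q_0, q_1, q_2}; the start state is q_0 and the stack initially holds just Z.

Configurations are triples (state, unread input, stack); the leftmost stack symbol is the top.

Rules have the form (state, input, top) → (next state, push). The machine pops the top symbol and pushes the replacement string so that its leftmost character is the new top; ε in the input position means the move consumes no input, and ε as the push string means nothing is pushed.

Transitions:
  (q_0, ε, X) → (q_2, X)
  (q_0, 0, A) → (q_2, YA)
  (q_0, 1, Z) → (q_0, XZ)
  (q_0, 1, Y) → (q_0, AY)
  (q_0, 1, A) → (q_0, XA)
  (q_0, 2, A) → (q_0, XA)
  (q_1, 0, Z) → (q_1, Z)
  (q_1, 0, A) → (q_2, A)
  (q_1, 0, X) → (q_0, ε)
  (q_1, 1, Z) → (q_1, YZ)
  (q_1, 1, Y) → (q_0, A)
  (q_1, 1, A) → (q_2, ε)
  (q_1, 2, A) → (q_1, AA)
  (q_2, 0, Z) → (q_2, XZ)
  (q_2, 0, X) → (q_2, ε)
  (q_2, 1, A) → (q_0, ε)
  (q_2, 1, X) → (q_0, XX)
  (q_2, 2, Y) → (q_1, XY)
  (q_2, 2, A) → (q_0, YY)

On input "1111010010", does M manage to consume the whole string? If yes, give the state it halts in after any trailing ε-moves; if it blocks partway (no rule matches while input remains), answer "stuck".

q_2

(q_0, 1111010010, Z) ⊢ (q_0, 111010010, XZ) ⊢ (q_2, 111010010, XZ) ⊢ (q_0, 11010010, XXZ) ⊢ (q_2, 11010010, XXZ) ⊢ (q_0, 1010010, XXXZ) ⊢ (q_2, 1010010, XXXZ) ⊢ (q_0, 010010, XXXXZ) ⊢ (q_2, 010010, XXXXZ) ⊢ (q_2, 10010, XXXZ) ⊢ (q_0, 0010, XXXXZ) ⊢ (q_2, 0010, XXXXZ) ⊢ (q_2, 010, XXXZ) ⊢ (q_2, 10, XXZ) ⊢ (q_0, 0, XXXZ) ⊢ (q_2, 0, XXXZ) ⊢ (q_2, ε, XXZ)
All input consumed; M is in state q_2.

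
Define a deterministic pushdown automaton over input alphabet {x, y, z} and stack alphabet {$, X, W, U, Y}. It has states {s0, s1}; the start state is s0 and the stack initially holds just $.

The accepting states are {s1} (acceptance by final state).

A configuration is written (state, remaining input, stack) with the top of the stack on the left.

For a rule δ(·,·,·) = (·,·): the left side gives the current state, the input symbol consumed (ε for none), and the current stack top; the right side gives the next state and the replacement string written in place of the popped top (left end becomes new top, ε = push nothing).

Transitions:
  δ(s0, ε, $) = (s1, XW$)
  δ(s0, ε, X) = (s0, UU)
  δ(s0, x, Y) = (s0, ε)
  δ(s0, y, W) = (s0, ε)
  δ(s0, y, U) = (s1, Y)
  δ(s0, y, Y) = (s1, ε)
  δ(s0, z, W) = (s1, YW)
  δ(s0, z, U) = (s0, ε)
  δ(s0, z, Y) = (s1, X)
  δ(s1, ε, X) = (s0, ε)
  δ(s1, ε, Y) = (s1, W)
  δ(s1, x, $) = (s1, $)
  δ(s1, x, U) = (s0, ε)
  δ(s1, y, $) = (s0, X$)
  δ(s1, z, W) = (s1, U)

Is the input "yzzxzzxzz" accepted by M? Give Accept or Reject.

Accept

(s0, yzzxzzxzz, $) ⊢ (s1, yzzxzzxzz, XW$) ⊢ (s0, yzzxzzxzz, W$) ⊢ (s0, zzxzzxzz, $) ⊢ (s1, zzxzzxzz, XW$) ⊢ (s0, zzxzzxzz, W$) ⊢ (s1, zxzzxzz, YW$) ⊢ (s1, zxzzxzz, WW$) ⊢ (s1, xzzxzz, UW$) ⊢ (s0, zzxzz, W$) ⊢ (s1, zxzz, YW$) ⊢ (s1, zxzz, WW$) ⊢ (s1, xzz, UW$) ⊢ (s0, zz, W$) ⊢ (s1, z, YW$) ⊢ (s1, z, WW$) ⊢ (s1, ε, UW$)
All input consumed; state s1 ∈ F.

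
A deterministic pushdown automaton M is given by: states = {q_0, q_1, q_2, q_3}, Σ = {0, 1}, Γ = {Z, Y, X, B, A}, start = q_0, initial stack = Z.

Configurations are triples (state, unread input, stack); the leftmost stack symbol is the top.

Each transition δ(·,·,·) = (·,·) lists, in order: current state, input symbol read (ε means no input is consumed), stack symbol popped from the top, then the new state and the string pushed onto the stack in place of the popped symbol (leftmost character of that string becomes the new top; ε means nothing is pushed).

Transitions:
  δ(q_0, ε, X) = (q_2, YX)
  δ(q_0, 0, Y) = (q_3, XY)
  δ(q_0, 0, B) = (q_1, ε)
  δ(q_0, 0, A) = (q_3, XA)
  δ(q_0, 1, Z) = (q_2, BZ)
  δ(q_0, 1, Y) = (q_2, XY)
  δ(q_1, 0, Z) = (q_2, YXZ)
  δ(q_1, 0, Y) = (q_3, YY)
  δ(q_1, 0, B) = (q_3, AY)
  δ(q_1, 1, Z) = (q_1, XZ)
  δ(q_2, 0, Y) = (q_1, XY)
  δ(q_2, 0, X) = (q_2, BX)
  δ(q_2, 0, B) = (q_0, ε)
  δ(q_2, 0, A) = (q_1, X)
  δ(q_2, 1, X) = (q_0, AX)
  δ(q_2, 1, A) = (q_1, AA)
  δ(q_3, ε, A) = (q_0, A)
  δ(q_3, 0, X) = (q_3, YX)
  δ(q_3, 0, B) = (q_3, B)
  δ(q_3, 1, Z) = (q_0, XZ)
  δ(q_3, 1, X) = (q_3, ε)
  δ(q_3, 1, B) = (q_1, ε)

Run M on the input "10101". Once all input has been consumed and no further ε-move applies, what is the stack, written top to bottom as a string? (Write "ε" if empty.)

BZ

(q_0, 10101, Z)
  read 1, top Z: go to q_2, push BZ → (q_2, 0101, BZ)
  read 0, top B: go to q_0, push ε → (q_0, 101, Z)
  read 1, top Z: go to q_2, push BZ → (q_2, 01, BZ)
  read 0, top B: go to q_0, push ε → (q_0, 1, Z)
  read 1, top Z: go to q_2, push BZ → (q_2, ε, BZ)
All input consumed in state q_2 with stack BZ.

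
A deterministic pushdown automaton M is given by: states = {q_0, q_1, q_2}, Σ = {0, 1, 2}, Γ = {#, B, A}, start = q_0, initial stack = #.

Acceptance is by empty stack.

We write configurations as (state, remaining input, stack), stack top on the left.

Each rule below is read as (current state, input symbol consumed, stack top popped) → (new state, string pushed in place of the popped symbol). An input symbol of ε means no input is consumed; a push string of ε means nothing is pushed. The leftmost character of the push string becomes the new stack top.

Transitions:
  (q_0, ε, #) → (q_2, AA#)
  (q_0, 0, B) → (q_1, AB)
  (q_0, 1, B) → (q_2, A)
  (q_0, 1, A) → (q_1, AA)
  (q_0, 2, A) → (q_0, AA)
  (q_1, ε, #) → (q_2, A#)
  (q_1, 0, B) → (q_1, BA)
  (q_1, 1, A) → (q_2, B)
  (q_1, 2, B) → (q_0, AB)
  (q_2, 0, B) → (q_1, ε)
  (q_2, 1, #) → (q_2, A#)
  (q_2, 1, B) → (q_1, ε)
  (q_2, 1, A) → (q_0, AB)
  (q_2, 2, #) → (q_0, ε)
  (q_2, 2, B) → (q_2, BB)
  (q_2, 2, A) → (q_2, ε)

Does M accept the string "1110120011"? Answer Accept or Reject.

(q_0, 1110120011, #) ⊢ (q_2, 1110120011, AA#) ⊢ (q_0, 110120011, ABA#) ⊢ (q_1, 10120011, AABA#) ⊢ (q_2, 0120011, BABA#) ⊢ (q_1, 120011, ABA#) ⊢ (q_2, 20011, BBA#) ⊢ (q_2, 0011, BBBA#) ⊢ (q_1, 011, BBA#) ⊢ (q_1, 11, BABA#)
No transition applies at (q_1, 11, BABA#); input not fully consumed.

Reject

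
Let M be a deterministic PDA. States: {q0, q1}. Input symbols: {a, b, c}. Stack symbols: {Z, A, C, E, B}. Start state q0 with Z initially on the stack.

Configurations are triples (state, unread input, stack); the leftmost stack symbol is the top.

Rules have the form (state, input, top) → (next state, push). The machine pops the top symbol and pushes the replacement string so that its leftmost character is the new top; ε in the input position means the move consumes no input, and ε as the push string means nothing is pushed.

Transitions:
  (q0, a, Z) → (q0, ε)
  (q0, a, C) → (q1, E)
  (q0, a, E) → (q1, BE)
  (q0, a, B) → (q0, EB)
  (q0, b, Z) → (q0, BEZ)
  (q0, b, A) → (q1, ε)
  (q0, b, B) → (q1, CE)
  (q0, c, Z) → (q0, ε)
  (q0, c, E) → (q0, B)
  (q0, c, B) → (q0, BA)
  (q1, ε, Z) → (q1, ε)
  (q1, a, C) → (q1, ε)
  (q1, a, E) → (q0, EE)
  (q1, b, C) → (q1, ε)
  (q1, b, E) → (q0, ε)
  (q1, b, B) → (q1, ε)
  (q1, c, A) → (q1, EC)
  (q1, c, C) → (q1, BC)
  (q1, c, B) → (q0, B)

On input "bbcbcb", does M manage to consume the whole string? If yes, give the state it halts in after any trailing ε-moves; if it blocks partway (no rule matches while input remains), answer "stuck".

q1

(q0, bbcbcb, Z)
  read b, top Z: go to q0, push BEZ → (q0, bcbcb, BEZ)
  read b, top B: go to q1, push CE → (q1, cbcb, CEEZ)
  read c, top C: go to q1, push BC → (q1, bcb, BCEEZ)
  read b, top B: go to q1, push ε → (q1, cb, CEEZ)
  read c, top C: go to q1, push BC → (q1, b, BCEEZ)
  read b, top B: go to q1, push ε → (q1, ε, CEEZ)
All input consumed; M is in state q1.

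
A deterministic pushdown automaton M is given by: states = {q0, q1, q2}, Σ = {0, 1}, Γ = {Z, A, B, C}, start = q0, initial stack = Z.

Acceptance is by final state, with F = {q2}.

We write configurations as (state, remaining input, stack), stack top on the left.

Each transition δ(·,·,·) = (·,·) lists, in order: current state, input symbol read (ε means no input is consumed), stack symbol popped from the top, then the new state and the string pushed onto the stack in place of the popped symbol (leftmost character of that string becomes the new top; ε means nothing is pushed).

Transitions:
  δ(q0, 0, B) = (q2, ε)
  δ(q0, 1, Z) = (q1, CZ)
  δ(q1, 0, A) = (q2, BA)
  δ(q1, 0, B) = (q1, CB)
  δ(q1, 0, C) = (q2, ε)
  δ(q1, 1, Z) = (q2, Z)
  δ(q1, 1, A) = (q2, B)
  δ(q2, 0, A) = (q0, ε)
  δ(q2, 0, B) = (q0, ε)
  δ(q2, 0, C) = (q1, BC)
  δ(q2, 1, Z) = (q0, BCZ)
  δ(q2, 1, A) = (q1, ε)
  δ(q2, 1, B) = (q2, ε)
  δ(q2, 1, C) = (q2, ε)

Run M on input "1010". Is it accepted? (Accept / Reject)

Accept

(q0, 1010, Z)
  read 1, top Z: go to q1, push CZ → (q1, 010, CZ)
  read 0, top C: go to q2, push ε → (q2, 10, Z)
  read 1, top Z: go to q0, push BCZ → (q0, 0, BCZ)
  read 0, top B: go to q2, push ε → (q2, ε, CZ)
All input consumed; state q2 ∈ F.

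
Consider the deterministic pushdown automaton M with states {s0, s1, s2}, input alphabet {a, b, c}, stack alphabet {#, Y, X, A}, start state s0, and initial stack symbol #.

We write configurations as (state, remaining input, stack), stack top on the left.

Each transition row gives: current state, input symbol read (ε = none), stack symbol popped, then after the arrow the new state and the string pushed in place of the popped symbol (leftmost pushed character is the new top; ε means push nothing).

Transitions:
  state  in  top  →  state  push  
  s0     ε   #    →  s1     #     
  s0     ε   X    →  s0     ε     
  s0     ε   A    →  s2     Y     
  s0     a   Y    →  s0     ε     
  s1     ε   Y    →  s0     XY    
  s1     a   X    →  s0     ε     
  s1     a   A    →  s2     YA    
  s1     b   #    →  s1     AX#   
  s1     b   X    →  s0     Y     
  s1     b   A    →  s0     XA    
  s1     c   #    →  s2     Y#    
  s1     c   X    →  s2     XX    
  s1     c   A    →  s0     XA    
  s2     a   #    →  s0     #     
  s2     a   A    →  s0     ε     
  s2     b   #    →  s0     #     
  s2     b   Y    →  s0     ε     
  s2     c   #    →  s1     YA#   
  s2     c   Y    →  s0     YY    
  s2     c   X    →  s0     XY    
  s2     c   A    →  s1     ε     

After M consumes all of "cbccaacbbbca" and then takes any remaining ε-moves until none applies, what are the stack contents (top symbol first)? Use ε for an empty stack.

(s0, cbccaacbbbca, #)
  ε-move, top #: go to s1, push # → (s1, cbccaacbbbca, #)
  read c, top #: go to s2, push Y# → (s2, bccaacbbbca, Y#)
  read b, top Y: go to s0, push ε → (s0, ccaacbbbca, #)
  ε-move, top #: go to s1, push # → (s1, ccaacbbbca, #)
  read c, top #: go to s2, push Y# → (s2, caacbbbca, Y#)
  read c, top Y: go to s0, push YY → (s0, aacbbbca, YY#)
  read a, top Y: go to s0, push ε → (s0, acbbbca, Y#)
  read a, top Y: go to s0, push ε → (s0, cbbbca, #)
  ε-move, top #: go to s1, push # → (s1, cbbbca, #)
  read c, top #: go to s2, push Y# → (s2, bbbca, Y#)
  read b, top Y: go to s0, push ε → (s0, bbca, #)
  ε-move, top #: go to s1, push # → (s1, bbca, #)
  read b, top #: go to s1, push AX# → (s1, bca, AX#)
  read b, top A: go to s0, push XA → (s0, ca, XAX#)
  ε-move, top X: go to s0, push ε → (s0, ca, AX#)
  ε-move, top A: go to s2, push Y → (s2, ca, YX#)
  read c, top Y: go to s0, push YY → (s0, a, YYX#)
  read a, top Y: go to s0, push ε → (s0, ε, YX#)
All input consumed in state s0 with stack YX#.

YX#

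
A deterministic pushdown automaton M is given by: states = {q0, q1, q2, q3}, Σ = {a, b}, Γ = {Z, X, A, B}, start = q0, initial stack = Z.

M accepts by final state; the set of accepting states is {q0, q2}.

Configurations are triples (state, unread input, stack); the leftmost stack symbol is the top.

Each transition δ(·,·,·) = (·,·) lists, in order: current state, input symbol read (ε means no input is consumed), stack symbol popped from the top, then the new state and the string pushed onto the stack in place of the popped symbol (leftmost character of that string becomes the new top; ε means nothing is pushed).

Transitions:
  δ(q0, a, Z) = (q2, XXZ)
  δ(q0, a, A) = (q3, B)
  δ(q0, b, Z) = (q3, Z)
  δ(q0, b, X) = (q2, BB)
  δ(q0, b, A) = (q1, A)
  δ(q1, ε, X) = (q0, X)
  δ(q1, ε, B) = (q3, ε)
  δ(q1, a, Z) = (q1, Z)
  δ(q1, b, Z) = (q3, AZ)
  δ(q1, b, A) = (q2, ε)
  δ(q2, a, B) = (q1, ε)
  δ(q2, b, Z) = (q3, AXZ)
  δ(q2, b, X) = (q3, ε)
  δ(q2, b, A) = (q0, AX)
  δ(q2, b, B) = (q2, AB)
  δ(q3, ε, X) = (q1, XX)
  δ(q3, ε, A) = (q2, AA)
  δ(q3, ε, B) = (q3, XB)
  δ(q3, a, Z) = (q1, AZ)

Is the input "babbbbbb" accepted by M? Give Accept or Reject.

Accept

(q0, babbbbbb, Z) ⊢ (q3, abbbbbb, Z) ⊢ (q1, bbbbbb, AZ) ⊢ (q2, bbbbb, Z) ⊢ (q3, bbbb, AXZ) ⊢ (q2, bbbb, AAXZ) ⊢ (q0, bbb, AXAXZ) ⊢ (q1, bb, AXAXZ) ⊢ (q2, b, XAXZ) ⊢ (q3, ε, AXZ) ⊢ (q2, ε, AAXZ)
All input consumed; state q2 ∈ F.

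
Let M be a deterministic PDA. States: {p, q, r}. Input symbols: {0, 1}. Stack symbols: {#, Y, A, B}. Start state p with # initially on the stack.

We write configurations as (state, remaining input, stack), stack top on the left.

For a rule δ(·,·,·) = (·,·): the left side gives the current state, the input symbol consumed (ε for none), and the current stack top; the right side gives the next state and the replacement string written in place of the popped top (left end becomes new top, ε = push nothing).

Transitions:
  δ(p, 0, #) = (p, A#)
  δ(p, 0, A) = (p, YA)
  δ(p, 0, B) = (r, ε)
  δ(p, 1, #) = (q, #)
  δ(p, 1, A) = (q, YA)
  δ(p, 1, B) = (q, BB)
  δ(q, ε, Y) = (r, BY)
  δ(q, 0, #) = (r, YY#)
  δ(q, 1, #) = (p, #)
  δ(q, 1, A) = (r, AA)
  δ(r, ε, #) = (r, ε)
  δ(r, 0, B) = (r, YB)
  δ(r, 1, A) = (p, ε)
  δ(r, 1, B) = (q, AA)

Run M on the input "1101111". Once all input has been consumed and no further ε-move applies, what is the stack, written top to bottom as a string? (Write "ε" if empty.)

(p, 1101111, #) ⊢ (q, 101111, #) ⊢ (p, 01111, #) ⊢ (p, 1111, A#) ⊢ (q, 111, YA#) ⊢ (r, 111, BYA#) ⊢ (q, 11, AAYA#) ⊢ (r, 1, AAAYA#) ⊢ (p, ε, AAYA#)
All input consumed in state p with stack AAYA#.

AAYA#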